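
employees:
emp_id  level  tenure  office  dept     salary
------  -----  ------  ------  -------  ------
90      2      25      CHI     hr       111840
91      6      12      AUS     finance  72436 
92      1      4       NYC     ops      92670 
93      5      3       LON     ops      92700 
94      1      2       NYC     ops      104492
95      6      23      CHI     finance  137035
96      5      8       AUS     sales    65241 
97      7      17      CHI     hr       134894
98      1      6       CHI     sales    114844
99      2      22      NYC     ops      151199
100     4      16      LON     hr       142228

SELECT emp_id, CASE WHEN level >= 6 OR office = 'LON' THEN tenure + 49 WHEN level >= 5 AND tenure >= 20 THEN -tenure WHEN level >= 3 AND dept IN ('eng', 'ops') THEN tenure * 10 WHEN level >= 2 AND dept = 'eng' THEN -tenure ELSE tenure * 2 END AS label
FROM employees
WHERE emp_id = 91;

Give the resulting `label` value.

emp_id = 91: level=6, tenure=12, office=AUS, dept=finance, salary=72436.
level >= 6 OR office = 'LON' → true → 61

61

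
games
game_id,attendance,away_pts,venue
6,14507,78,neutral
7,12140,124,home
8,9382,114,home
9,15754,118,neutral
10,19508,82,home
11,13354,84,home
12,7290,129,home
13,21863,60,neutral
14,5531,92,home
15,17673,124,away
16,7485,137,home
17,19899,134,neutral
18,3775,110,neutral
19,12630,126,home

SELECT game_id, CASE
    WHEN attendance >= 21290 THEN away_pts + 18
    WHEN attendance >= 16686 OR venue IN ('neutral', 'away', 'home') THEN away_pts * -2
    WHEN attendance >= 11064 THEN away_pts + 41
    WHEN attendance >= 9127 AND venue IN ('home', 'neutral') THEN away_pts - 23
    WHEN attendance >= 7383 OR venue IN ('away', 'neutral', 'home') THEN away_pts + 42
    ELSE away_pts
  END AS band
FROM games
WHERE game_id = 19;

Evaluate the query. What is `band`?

game_id = 19: attendance=12630, away_pts=126, venue=home.
attendance >= 21290 → false
attendance >= 16686 OR venue IN ('neutral', 'away', 'home') → true → -252

-252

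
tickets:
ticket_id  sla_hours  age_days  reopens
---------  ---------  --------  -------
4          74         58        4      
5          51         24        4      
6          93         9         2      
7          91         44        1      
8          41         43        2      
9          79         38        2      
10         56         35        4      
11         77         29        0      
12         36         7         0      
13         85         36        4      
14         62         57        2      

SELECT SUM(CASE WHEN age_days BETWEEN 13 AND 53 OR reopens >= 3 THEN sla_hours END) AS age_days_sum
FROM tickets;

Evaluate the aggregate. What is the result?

554

ticket_id=4: ✓ → 74
ticket_id=5: ✓ → 51
ticket_id=6: ✗
ticket_id=7: ✓ → 91
ticket_id=8: ✓ → 41
ticket_id=9: ✓ → 79
ticket_id=10: ✓ → 56
ticket_id=11: ✓ → 77
ticket_id=12: ✗
ticket_id=13: ✓ → 85
ticket_id=14: ✗
age_days_sum = 74 + 51 + 91 + 41 + 79 + 56 + 77 + 85 = 554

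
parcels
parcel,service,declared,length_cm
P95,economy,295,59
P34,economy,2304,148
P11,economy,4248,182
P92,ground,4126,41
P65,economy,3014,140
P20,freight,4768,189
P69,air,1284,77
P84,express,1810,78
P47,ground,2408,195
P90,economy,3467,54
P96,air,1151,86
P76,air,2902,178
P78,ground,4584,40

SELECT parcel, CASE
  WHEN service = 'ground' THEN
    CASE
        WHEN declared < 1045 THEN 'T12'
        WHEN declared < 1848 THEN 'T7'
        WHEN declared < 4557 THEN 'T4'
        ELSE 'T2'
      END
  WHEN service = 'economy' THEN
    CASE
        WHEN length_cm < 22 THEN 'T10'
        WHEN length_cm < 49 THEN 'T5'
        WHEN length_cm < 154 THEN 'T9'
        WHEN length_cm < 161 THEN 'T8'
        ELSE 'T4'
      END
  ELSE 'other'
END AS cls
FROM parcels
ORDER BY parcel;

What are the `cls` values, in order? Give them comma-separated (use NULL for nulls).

T4, other, T9, T4, T9, other, other, T2, other, T9, T4, T9, other

parcel=P11: service='economy' → inner[ELSE] → T4
parcel=P20: service='freight' → outer ELSE → other
parcel=P34: service='economy' → inner[length_cm < 154] → T9
parcel=P47: service='ground' → inner[declared < 4557] → T4
parcel=P65: service='economy' → inner[length_cm < 154] → T9
parcel=P69: service='air' → outer ELSE → other
parcel=P76: service='air' → outer ELSE → other
parcel=P78: service='ground' → inner[ELSE] → T2
parcel=P84: service='express' → outer ELSE → other
parcel=P90: service='economy' → inner[length_cm < 154] → T9
parcel=P92: service='ground' → inner[declared < 4557] → T4
parcel=P95: service='economy' → inner[length_cm < 154] → T9
parcel=P96: service='air' → outer ELSE → other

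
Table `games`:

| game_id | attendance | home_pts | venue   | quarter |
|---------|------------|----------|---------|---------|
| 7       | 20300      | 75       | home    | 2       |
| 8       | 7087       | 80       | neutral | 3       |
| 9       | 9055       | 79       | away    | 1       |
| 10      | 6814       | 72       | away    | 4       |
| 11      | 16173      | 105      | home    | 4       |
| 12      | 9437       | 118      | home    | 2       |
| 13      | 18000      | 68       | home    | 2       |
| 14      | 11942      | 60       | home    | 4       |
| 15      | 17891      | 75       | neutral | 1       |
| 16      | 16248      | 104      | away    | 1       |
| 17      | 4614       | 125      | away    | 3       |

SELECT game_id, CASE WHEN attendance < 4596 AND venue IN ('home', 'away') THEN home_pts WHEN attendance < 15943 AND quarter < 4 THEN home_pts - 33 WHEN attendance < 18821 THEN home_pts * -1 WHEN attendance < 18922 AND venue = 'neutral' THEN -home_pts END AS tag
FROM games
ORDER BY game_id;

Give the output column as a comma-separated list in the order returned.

NULL, 47, 46, -72, -105, 85, -68, -60, -75, -104, 92

game_id=7: (no match → NULL) → NULL
game_id=8: attendance < 15943 AND quarter < 4 → 47
game_id=9: attendance < 15943 AND quarter < 4 → 46
game_id=10: attendance < 18821 → -72
game_id=11: attendance < 18821 → -105
game_id=12: attendance < 15943 AND quarter < 4 → 85
game_id=13: attendance < 18821 → -68
game_id=14: attendance < 18821 → -60
game_id=15: attendance < 18821 → -75
game_id=16: attendance < 18821 → -104
game_id=17: attendance < 15943 AND quarter < 4 → 92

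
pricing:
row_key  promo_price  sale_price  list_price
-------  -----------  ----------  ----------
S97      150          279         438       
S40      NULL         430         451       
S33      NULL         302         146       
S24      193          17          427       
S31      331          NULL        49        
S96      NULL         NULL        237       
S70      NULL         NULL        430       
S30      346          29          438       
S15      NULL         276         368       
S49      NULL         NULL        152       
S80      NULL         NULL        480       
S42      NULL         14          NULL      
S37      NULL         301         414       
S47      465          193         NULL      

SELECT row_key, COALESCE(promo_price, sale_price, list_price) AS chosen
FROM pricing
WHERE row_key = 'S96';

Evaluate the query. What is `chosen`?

237

row_key = S96: promo_price=NULL, sale_price=NULL, list_price=237.
promo_price=NULL, sale_price=NULL, list_price=237 → 237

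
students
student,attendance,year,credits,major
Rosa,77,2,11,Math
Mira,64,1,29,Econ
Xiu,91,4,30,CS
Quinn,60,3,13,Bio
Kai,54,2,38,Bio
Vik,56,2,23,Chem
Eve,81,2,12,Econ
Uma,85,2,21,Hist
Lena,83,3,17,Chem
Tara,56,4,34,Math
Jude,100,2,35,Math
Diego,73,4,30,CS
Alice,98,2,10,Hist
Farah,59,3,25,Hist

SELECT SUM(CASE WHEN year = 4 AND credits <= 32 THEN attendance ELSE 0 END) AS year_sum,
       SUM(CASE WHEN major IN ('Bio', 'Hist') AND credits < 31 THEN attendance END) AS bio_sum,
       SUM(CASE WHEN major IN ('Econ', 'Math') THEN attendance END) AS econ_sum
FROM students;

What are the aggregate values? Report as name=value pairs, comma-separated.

year_sum=164, bio_sum=302, econ_sum=378

[year_sum: year = 4 AND credits <= 32]
student=Rosa: ✗
student=Mira: ✗
student=Xiu: ✓ → 91
student=Quinn: ✗
student=Kai: ✗
student=Vik: ✗
student=Eve: ✗
student=Uma: ✗
student=Lena: ✗
student=Tara: ✗
student=Jude: ✗
student=Diego: ✓ → 73
student=Alice: ✗
student=Farah: ✗
year_sum = 91 + 73 = 164
—
[bio_sum: major IN ('Bio', 'Hist') AND credits < 31]
student=Rosa: ✗
student=Mira: ✗
student=Xiu: ✗
student=Quinn: ✓ → 60
student=Kai: ✗
student=Vik: ✗
student=Eve: ✗
student=Uma: ✓ → 85
student=Lena: ✗
student=Tara: ✗
student=Jude: ✗
student=Diego: ✗
student=Alice: ✓ → 98
student=Farah: ✓ → 59
bio_sum = 60 + 85 + 98 + 59 = 302
—
[econ_sum: major IN ('Econ', 'Math')]
student=Rosa: ✓ → 77
student=Mira: ✓ → 64
student=Xiu: ✗
student=Quinn: ✗
student=Kai: ✗
student=Vik: ✗
student=Eve: ✓ → 81
student=Uma: ✗
student=Lena: ✗
student=Tara: ✓ → 56
student=Jude: ✓ → 100
student=Diego: ✗
student=Alice: ✗
student=Farah: ✗
econ_sum = 77 + 64 + 81 + 56 + 100 = 378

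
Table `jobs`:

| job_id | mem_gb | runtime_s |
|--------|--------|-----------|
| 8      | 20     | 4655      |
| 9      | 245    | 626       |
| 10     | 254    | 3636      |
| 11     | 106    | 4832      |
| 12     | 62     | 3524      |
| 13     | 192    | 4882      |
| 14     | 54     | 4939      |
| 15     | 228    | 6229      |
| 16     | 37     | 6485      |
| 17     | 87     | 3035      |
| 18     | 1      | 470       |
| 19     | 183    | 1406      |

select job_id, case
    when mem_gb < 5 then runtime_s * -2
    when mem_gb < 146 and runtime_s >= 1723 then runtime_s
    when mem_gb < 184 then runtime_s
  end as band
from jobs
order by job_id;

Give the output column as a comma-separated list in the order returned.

job_id=8: mem_gb < 146 and runtime_s >= 1723 → 4655
job_id=9: (no match → NULL) → NULL
job_id=10: (no match → NULL) → NULL
job_id=11: mem_gb < 146 and runtime_s >= 1723 → 4832
job_id=12: mem_gb < 146 and runtime_s >= 1723 → 3524
job_id=13: (no match → NULL) → NULL
job_id=14: mem_gb < 146 and runtime_s >= 1723 → 4939
job_id=15: (no match → NULL) → NULL
job_id=16: mem_gb < 146 and runtime_s >= 1723 → 6485
job_id=17: mem_gb < 146 and runtime_s >= 1723 → 3035
job_id=18: mem_gb < 5 → -940
job_id=19: mem_gb < 184 → 1406

4655, NULL, NULL, 4832, 3524, NULL, 4939, NULL, 6485, 3035, -940, 1406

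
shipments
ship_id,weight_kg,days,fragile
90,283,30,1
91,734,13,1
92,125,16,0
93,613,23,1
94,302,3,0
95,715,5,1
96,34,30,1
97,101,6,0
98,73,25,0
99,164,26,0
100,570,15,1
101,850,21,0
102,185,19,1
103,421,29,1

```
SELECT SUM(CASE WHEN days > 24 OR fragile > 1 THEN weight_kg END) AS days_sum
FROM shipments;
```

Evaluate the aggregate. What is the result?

975

ship_id=90: ✓ → 283
ship_id=91: ✗
ship_id=92: ✗
ship_id=93: ✗
ship_id=94: ✗
ship_id=95: ✗
ship_id=96: ✓ → 34
ship_id=97: ✗
ship_id=98: ✓ → 73
ship_id=99: ✓ → 164
ship_id=100: ✗
ship_id=101: ✗
ship_id=102: ✗
ship_id=103: ✓ → 421
days_sum = 283 + 34 + 73 + 164 + 421 = 975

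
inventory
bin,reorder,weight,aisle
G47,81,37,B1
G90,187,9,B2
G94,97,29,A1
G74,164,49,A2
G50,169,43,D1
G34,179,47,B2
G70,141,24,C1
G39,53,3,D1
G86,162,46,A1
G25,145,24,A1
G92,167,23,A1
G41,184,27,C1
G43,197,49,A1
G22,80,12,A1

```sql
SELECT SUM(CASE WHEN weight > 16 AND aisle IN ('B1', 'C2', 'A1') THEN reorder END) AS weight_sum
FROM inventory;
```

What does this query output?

bin=G47: ✓ → 81
bin=G90: ✗
bin=G94: ✓ → 97
bin=G74: ✗
bin=G50: ✗
bin=G34: ✗
bin=G70: ✗
bin=G39: ✗
bin=G86: ✓ → 162
bin=G25: ✓ → 145
bin=G92: ✓ → 167
bin=G41: ✗
bin=G43: ✓ → 197
bin=G22: ✗
weight_sum = 81 + 97 + 162 + 145 + 167 + 197 = 849

849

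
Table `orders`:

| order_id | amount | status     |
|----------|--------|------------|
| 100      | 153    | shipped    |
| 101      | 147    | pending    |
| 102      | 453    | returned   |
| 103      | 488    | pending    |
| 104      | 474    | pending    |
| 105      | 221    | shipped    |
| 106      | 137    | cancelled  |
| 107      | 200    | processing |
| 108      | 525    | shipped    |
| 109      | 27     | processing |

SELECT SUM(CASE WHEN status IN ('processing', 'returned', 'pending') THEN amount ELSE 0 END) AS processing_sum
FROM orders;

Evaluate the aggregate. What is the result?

1789

order_id=100: ✗
order_id=101: ✓ → 147
order_id=102: ✓ → 453
order_id=103: ✓ → 488
order_id=104: ✓ → 474
order_id=105: ✗
order_id=106: ✗
order_id=107: ✓ → 200
order_id=108: ✗
order_id=109: ✓ → 27
processing_sum = 147 + 453 + 488 + 474 + 200 + 27 = 1789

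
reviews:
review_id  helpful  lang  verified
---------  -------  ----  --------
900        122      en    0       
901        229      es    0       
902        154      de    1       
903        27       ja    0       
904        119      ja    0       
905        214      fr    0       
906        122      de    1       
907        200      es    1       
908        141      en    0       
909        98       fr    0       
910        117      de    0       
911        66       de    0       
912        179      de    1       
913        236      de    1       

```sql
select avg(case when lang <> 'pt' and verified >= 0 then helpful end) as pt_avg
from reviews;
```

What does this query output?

review_id=900: ✓ → 122
review_id=901: ✓ → 229
review_id=902: ✓ → 154
review_id=903: ✓ → 27
review_id=904: ✓ → 119
review_id=905: ✓ → 214
review_id=906: ✓ → 122
review_id=907: ✓ → 200
review_id=908: ✓ → 141
review_id=909: ✓ → 98
review_id=910: ✓ → 117
review_id=911: ✓ → 66
review_id=912: ✓ → 179
review_id=913: ✓ → 236
pt_avg = (122 + 229 + 154 + 27 + 119 + 214 + 122 + 200 + 141 + 98 + 117 + 66 + 179 + 236) / 14 = 144.5714285714

144.5714285714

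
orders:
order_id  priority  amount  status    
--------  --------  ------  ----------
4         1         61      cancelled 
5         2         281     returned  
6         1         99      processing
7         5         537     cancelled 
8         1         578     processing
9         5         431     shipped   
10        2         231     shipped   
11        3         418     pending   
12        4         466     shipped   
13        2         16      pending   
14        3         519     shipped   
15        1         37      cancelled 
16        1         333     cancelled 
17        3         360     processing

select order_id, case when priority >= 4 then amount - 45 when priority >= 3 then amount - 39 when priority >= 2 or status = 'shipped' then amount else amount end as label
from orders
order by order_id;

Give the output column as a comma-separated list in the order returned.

order_id=4: ELSE → 61
order_id=5: priority >= 2 or status = 'shipped' → 281
order_id=6: ELSE → 99
order_id=7: priority >= 4 → 492
order_id=8: ELSE → 578
order_id=9: priority >= 4 → 386
order_id=10: priority >= 2 or status = 'shipped' → 231
order_id=11: priority >= 3 → 379
order_id=12: priority >= 4 → 421
order_id=13: priority >= 2 or status = 'shipped' → 16
order_id=14: priority >= 3 → 480
order_id=15: ELSE → 37
order_id=16: ELSE → 333
order_id=17: priority >= 3 → 321

61, 281, 99, 492, 578, 386, 231, 379, 421, 16, 480, 37, 333, 321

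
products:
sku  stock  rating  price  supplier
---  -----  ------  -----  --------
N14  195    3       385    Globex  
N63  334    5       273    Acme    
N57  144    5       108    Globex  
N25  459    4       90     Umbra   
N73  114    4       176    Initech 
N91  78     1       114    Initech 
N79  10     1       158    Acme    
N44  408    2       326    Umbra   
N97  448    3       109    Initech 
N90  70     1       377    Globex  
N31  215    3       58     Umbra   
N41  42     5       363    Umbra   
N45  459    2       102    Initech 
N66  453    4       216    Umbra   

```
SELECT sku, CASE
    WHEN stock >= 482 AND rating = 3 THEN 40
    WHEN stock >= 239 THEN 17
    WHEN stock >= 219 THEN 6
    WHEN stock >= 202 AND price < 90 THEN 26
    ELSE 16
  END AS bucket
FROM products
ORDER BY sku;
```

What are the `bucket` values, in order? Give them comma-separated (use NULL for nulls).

sku=N14: ELSE → 16
sku=N25: stock >= 239 → 17
sku=N31: stock >= 202 AND price < 90 → 26
sku=N41: ELSE → 16
sku=N44: stock >= 239 → 17
sku=N45: stock >= 239 → 17
sku=N57: ELSE → 16
sku=N63: stock >= 239 → 17
sku=N66: stock >= 239 → 17
sku=N73: ELSE → 16
sku=N79: ELSE → 16
sku=N90: ELSE → 16
sku=N91: ELSE → 16
sku=N97: stock >= 239 → 17

16, 17, 26, 16, 17, 17, 16, 17, 17, 16, 16, 16, 16, 17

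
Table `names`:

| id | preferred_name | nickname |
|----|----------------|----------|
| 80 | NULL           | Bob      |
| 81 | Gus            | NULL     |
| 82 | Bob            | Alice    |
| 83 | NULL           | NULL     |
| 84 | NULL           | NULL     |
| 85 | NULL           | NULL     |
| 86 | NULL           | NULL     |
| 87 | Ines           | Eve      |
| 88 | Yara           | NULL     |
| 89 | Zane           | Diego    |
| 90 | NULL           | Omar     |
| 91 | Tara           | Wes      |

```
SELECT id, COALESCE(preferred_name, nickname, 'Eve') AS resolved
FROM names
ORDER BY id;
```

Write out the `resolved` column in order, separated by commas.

Bob, Gus, Bob, Eve, Eve, Eve, Eve, Ines, Yara, Zane, Omar, Tara

id=80: preferred_name=NULL, nickname=Bob → Bob
id=81: preferred_name=Gus → Gus
id=82: preferred_name=Bob → Bob
id=83: preferred_name=NULL, nickname=NULL, → literal Eve → Eve
id=84: preferred_name=NULL, nickname=NULL, → literal Eve → Eve
id=85: preferred_name=NULL, nickname=NULL, → literal Eve → Eve
id=86: preferred_name=NULL, nickname=NULL, → literal Eve → Eve
id=87: preferred_name=Ines → Ines
id=88: preferred_name=Yara → Yara
id=89: preferred_name=Zane → Zane
id=90: preferred_name=NULL, nickname=Omar → Omar
id=91: preferred_name=Tara → Tara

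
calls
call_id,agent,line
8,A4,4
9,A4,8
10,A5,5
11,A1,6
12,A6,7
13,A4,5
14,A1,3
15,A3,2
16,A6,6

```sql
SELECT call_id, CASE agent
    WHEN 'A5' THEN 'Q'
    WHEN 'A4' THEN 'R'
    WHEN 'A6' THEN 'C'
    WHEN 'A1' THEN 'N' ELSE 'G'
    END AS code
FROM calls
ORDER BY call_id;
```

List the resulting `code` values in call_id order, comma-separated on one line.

call_id=8: agent='A4' → R
call_id=9: agent='A4' → R
call_id=10: agent='A5' → Q
call_id=11: agent='A1' → N
call_id=12: agent='A6' → C
call_id=13: agent='A4' → R
call_id=14: agent='A1' → N
call_id=15: ELSE → G
call_id=16: agent='A6' → C

R, R, Q, N, C, R, N, G, C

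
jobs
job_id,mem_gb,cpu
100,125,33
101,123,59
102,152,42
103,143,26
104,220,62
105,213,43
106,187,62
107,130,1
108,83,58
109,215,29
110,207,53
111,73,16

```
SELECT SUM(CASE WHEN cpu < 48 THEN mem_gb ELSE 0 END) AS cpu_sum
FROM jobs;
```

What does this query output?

job_id=100: ✓ → 125
job_id=101: ✗
job_id=102: ✓ → 152
job_id=103: ✓ → 143
job_id=104: ✗
job_id=105: ✓ → 213
job_id=106: ✗
job_id=107: ✓ → 130
job_id=108: ✗
job_id=109: ✓ → 215
job_id=110: ✗
job_id=111: ✓ → 73
cpu_sum = 125 + 152 + 143 + 213 + 130 + 215 + 73 = 1051

1051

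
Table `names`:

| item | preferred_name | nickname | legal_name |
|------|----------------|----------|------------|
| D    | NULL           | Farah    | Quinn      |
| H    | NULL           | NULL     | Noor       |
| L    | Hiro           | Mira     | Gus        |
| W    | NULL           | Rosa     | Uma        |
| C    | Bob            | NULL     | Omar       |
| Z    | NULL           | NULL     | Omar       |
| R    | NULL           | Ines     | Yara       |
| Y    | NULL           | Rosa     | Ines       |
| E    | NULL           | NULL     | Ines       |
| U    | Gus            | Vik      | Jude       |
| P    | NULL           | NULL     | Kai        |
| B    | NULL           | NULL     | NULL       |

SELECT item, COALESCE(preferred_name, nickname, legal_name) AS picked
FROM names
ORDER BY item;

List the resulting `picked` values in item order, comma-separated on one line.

item=B: preferred_name=NULL, nickname=NULL, legal_name=NULL (all NULL) → NULL
item=C: preferred_name=Bob → Bob
item=D: preferred_name=NULL, nickname=Farah → Farah
item=E: preferred_name=NULL, nickname=NULL, legal_name=Ines → Ines
item=H: preferred_name=NULL, nickname=NULL, legal_name=Noor → Noor
item=L: preferred_name=Hiro → Hiro
item=P: preferred_name=NULL, nickname=NULL, legal_name=Kai → Kai
item=R: preferred_name=NULL, nickname=Ines → Ines
item=U: preferred_name=Gus → Gus
item=W: preferred_name=NULL, nickname=Rosa → Rosa
item=Y: preferred_name=NULL, nickname=Rosa → Rosa
item=Z: preferred_name=NULL, nickname=NULL, legal_name=Omar → Omar

NULL, Bob, Farah, Ines, Noor, Hiro, Kai, Ines, Gus, Rosa, Rosa, Omar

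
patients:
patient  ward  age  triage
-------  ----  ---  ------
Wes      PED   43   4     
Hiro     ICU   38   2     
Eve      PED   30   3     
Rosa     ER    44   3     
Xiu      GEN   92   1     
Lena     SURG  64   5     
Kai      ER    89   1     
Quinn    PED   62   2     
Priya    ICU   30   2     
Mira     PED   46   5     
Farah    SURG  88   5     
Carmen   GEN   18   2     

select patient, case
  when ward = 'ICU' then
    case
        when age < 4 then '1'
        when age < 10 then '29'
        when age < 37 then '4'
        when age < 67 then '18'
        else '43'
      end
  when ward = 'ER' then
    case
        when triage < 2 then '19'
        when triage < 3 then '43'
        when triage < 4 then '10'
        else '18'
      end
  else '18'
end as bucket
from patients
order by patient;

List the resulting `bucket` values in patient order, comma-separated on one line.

18, 18, 18, 18, 19, 18, 18, 4, 18, 10, 18, 18

patient=Carmen: ward='GEN' → outer ELSE → 18
patient=Eve: ward='PED' → outer ELSE → 18
patient=Farah: ward='SURG' → outer ELSE → 18
patient=Hiro: ward='ICU' → inner[age < 67] → 18
patient=Kai: ward='ER' → inner[triage < 2] → 19
patient=Lena: ward='SURG' → outer ELSE → 18
patient=Mira: ward='PED' → outer ELSE → 18
patient=Priya: ward='ICU' → inner[age < 37] → 4
patient=Quinn: ward='PED' → outer ELSE → 18
patient=Rosa: ward='ER' → inner[triage < 4] → 10
patient=Wes: ward='PED' → outer ELSE → 18
patient=Xiu: ward='GEN' → outer ELSE → 18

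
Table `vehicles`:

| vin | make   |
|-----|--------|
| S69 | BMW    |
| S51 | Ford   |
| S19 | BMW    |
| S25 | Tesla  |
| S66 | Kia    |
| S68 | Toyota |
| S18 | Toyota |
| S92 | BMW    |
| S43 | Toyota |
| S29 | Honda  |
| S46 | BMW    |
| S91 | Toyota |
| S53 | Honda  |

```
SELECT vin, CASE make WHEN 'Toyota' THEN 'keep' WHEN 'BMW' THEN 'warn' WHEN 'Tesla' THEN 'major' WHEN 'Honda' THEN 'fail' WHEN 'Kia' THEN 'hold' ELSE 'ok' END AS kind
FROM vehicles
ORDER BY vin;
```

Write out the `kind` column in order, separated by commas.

keep, warn, major, fail, keep, warn, ok, fail, hold, keep, warn, keep, warn

vin=S18: make='Toyota' → keep
vin=S19: make='BMW' → warn
vin=S25: make='Tesla' → major
vin=S29: make='Honda' → fail
vin=S43: make='Toyota' → keep
vin=S46: make='BMW' → warn
vin=S51: ELSE → ok
vin=S53: make='Honda' → fail
vin=S66: make='Kia' → hold
vin=S68: make='Toyota' → keep
vin=S69: make='BMW' → warn
vin=S91: make='Toyota' → keep
vin=S92: make='BMW' → warn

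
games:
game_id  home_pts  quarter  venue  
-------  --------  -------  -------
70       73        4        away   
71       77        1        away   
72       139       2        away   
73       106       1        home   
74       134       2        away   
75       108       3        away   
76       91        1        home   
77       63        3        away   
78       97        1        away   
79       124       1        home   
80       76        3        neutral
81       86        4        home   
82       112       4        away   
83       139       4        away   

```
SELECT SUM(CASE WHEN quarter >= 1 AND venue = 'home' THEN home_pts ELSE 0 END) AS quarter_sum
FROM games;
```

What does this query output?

407

game_id=70: ✗
game_id=71: ✗
game_id=72: ✗
game_id=73: ✓ → 106
game_id=74: ✗
game_id=75: ✗
game_id=76: ✓ → 91
game_id=77: ✗
game_id=78: ✗
game_id=79: ✓ → 124
game_id=80: ✗
game_id=81: ✓ → 86
game_id=82: ✗
game_id=83: ✗
quarter_sum = 106 + 91 + 124 + 86 = 407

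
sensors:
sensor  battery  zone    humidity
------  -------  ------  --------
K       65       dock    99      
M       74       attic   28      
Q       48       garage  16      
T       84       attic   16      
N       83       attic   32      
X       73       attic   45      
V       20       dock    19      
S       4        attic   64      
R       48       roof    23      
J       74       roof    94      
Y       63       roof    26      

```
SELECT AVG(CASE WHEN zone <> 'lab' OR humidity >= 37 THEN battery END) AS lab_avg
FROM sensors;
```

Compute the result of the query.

sensor=K: ✓ → 65
sensor=M: ✓ → 74
sensor=Q: ✓ → 48
sensor=T: ✓ → 84
sensor=N: ✓ → 83
sensor=X: ✓ → 73
sensor=V: ✓ → 20
sensor=S: ✓ → 4
sensor=R: ✓ → 48
sensor=J: ✓ → 74
sensor=Y: ✓ → 63
lab_avg = (65 + 74 + 48 + 84 + 83 + 73 + 20 + 4 + 48 + 74 + 63) / 11 = 57.8181818182

57.8181818182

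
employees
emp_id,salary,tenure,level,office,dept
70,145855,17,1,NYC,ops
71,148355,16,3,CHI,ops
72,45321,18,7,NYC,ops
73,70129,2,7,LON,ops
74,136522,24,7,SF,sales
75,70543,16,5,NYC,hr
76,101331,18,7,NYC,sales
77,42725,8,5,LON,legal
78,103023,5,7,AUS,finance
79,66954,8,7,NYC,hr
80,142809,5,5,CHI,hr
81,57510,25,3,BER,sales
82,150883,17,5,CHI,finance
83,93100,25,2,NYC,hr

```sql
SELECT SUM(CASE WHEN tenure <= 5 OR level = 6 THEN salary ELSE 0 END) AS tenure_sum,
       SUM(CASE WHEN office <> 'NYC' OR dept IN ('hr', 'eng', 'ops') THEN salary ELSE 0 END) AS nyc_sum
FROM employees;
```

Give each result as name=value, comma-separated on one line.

[tenure_sum: tenure <= 5 OR level = 6]
emp_id=70: ✗
emp_id=71: ✗
emp_id=72: ✗
emp_id=73: ✓ → 70129
emp_id=74: ✗
emp_id=75: ✗
emp_id=76: ✗
emp_id=77: ✗
emp_id=78: ✓ → 103023
emp_id=79: ✗
emp_id=80: ✓ → 142809
emp_id=81: ✗
emp_id=82: ✗
emp_id=83: ✗
tenure_sum = 70129 + 103023 + 142809 = 315961
—
[nyc_sum: office <> 'NYC' OR dept IN ('hr', 'eng', 'ops')]
emp_id=70: ✓ → 145855
emp_id=71: ✓ → 148355
emp_id=72: ✓ → 45321
emp_id=73: ✓ → 70129
emp_id=74: ✓ → 136522
emp_id=75: ✓ → 70543
emp_id=76: ✗
emp_id=77: ✓ → 42725
emp_id=78: ✓ → 103023
emp_id=79: ✓ → 66954
emp_id=80: ✓ → 142809
emp_id=81: ✓ → 57510
emp_id=82: ✓ → 150883
emp_id=83: ✓ → 93100
nyc_sum = 145855 + 148355 + 45321 + 70129 + 136522 + 70543 + 42725 + 103023 + 66954 + 142809 + 57510 + 150883 + 93100 = 1273729

tenure_sum=315961, nyc_sum=1273729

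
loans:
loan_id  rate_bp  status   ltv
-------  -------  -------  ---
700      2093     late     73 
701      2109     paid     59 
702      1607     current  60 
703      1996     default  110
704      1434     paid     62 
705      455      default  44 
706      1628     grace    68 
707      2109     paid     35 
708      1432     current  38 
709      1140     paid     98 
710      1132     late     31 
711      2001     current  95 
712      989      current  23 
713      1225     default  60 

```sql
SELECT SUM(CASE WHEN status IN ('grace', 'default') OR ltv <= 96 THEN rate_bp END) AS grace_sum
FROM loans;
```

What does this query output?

20210

loan_id=700: ✓ → 2093
loan_id=701: ✓ → 2109
loan_id=702: ✓ → 1607
loan_id=703: ✓ → 1996
loan_id=704: ✓ → 1434
loan_id=705: ✓ → 455
loan_id=706: ✓ → 1628
loan_id=707: ✓ → 2109
loan_id=708: ✓ → 1432
loan_id=709: ✗
loan_id=710: ✓ → 1132
loan_id=711: ✓ → 2001
loan_id=712: ✓ → 989
loan_id=713: ✓ → 1225
grace_sum = 2093 + 2109 + 1607 + 1996 + 1434 + 455 + 1628 + 2109 + 1432 + 1132 + 2001 + 989 + 1225 = 20210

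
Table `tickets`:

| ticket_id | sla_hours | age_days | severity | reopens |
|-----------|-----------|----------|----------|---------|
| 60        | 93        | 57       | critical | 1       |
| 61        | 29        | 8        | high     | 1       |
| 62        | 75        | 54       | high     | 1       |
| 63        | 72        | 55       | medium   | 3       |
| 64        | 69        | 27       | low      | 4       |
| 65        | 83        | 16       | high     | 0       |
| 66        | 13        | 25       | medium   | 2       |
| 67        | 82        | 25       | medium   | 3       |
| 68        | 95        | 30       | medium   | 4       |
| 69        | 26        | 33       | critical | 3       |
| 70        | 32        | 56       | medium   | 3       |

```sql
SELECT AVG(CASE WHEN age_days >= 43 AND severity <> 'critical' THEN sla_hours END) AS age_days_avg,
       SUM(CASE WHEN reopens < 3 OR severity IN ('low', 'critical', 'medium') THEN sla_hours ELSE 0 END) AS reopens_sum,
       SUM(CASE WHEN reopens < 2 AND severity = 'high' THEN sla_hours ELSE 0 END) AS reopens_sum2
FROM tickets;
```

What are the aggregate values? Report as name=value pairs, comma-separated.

age_days_avg=59.6666666667, reopens_sum=669, reopens_sum2=187

[age_days_avg: age_days >= 43 AND severity <> 'critical']
ticket_id=60: ✗
ticket_id=61: ✗
ticket_id=62: ✓ → 75
ticket_id=63: ✓ → 72
ticket_id=64: ✗
ticket_id=65: ✗
ticket_id=66: ✗
ticket_id=67: ✗
ticket_id=68: ✗
ticket_id=69: ✗
ticket_id=70: ✓ → 32
age_days_avg = (75 + 72 + 32) / 3 = 59.6666666667
—
[reopens_sum: reopens < 3 OR severity IN ('low', 'critical', 'medium')]
ticket_id=60: ✓ → 93
ticket_id=61: ✓ → 29
ticket_id=62: ✓ → 75
ticket_id=63: ✓ → 72
ticket_id=64: ✓ → 69
ticket_id=65: ✓ → 83
ticket_id=66: ✓ → 13
ticket_id=67: ✓ → 82
ticket_id=68: ✓ → 95
ticket_id=69: ✓ → 26
ticket_id=70: ✓ → 32
reopens_sum = 93 + 29 + 75 + 72 + 69 + 83 + 13 + 82 + 95 + 26 + 32 = 669
—
[reopens_sum2: reopens < 2 AND severity = 'high']
ticket_id=60: ✗
ticket_id=61: ✓ → 29
ticket_id=62: ✓ → 75
ticket_id=63: ✗
ticket_id=64: ✗
ticket_id=65: ✓ → 83
ticket_id=66: ✗
ticket_id=67: ✗
ticket_id=68: ✗
ticket_id=69: ✗
ticket_id=70: ✗
reopens_sum2 = 29 + 75 + 83 = 187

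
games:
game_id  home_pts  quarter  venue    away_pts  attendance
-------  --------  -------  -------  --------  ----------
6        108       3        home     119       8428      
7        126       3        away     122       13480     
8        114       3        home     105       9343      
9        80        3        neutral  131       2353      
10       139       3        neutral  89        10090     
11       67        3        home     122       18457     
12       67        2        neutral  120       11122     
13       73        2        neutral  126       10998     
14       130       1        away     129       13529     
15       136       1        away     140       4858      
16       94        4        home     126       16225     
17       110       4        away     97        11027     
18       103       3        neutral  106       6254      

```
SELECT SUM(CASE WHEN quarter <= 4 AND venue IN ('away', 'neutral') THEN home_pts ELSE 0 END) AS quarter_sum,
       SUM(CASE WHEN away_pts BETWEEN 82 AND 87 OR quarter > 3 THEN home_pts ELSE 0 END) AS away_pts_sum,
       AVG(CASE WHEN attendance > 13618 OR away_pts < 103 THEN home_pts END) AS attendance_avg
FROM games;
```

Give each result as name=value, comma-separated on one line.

quarter_sum=964, away_pts_sum=204, attendance_avg=102.5

[quarter_sum: quarter <= 4 AND venue IN ('away', 'neutral')]
game_id=6: ✗
game_id=7: ✓ → 126
game_id=8: ✗
game_id=9: ✓ → 80
game_id=10: ✓ → 139
game_id=11: ✗
game_id=12: ✓ → 67
game_id=13: ✓ → 73
game_id=14: ✓ → 130
game_id=15: ✓ → 136
game_id=16: ✗
game_id=17: ✓ → 110
game_id=18: ✓ → 103
quarter_sum = 126 + 80 + 139 + 67 + 73 + 130 + 136 + 110 + 103 = 964
—
[away_pts_sum: away_pts BETWEEN 82 AND 87 OR quarter > 3]
game_id=6: ✗
game_id=7: ✗
game_id=8: ✗
game_id=9: ✗
game_id=10: ✗
game_id=11: ✗
game_id=12: ✗
game_id=13: ✗
game_id=14: ✗
game_id=15: ✗
game_id=16: ✓ → 94
game_id=17: ✓ → 110
game_id=18: ✗
away_pts_sum = 94 + 110 = 204
—
[attendance_avg: attendance > 13618 OR away_pts < 103]
game_id=6: ✗
game_id=7: ✗
game_id=8: ✗
game_id=9: ✗
game_id=10: ✓ → 139
game_id=11: ✓ → 67
game_id=12: ✗
game_id=13: ✗
game_id=14: ✗
game_id=15: ✗
game_id=16: ✓ → 94
game_id=17: ✓ → 110
game_id=18: ✗
attendance_avg = (139 + 67 + 94 + 110) / 4 = 102.5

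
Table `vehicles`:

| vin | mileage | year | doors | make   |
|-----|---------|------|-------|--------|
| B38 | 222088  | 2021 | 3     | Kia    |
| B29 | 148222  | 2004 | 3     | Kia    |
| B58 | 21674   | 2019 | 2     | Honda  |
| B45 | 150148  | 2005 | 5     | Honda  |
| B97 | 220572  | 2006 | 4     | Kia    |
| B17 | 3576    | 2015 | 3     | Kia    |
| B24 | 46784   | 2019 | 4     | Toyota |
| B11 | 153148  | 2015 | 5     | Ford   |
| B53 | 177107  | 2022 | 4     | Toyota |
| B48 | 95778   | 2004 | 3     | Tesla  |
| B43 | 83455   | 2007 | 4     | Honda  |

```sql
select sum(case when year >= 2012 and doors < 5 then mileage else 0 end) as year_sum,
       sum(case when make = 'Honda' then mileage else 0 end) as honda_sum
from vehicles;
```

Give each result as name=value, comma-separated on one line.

[year_sum: year >= 2012 and doors < 5]
vin=B38: ✓ → 222088
vin=B29: ✗
vin=B58: ✓ → 21674
vin=B45: ✗
vin=B97: ✗
vin=B17: ✓ → 3576
vin=B24: ✓ → 46784
vin=B11: ✗
vin=B53: ✓ → 177107
vin=B48: ✗
vin=B43: ✗
year_sum = 222088 + 21674 + 3576 + 46784 + 177107 = 471229
—
[honda_sum: make = 'Honda']
vin=B38: ✗
vin=B29: ✗
vin=B58: ✓ → 21674
vin=B45: ✓ → 150148
vin=B97: ✗
vin=B17: ✗
vin=B24: ✗
vin=B11: ✗
vin=B53: ✗
vin=B48: ✗
vin=B43: ✓ → 83455
honda_sum = 21674 + 150148 + 83455 = 255277

year_sum=471229, honda_sum=255277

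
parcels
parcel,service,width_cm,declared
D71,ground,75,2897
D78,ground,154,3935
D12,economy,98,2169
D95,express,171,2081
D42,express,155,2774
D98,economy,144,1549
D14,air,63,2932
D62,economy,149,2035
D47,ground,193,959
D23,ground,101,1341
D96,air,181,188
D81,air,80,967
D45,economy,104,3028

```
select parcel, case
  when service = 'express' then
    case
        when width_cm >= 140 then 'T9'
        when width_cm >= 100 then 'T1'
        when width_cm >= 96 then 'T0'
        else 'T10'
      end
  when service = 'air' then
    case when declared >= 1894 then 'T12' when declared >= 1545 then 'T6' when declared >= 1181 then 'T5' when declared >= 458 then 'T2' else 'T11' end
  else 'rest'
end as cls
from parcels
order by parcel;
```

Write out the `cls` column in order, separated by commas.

rest, T12, rest, T9, rest, rest, rest, rest, rest, T2, T9, T11, rest

parcel=D12: service='economy' → outer ELSE → rest
parcel=D14: service='air' → inner[declared >= 1894] → T12
parcel=D23: service='ground' → outer ELSE → rest
parcel=D42: service='express' → inner[width_cm >= 140] → T9
parcel=D45: service='economy' → outer ELSE → rest
parcel=D47: service='ground' → outer ELSE → rest
parcel=D62: service='economy' → outer ELSE → rest
parcel=D71: service='ground' → outer ELSE → rest
parcel=D78: service='ground' → outer ELSE → rest
parcel=D81: service='air' → inner[declared >= 458] → T2
parcel=D95: service='express' → inner[width_cm >= 140] → T9
parcel=D96: service='air' → inner[ELSE] → T11
parcel=D98: service='economy' → outer ELSE → rest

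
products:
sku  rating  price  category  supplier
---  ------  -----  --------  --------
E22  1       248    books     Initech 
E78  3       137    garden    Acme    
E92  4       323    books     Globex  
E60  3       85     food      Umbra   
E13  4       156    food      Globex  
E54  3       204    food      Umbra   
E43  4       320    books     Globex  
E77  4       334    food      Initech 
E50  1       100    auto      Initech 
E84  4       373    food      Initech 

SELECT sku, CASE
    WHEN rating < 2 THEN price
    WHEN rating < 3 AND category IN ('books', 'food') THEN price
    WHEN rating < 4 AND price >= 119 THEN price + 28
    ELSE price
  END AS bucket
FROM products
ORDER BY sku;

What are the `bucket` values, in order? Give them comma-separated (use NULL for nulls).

156, 248, 320, 100, 232, 85, 334, 165, 373, 323

sku=E13: ELSE → 156
sku=E22: rating < 2 → 248
sku=E43: ELSE → 320
sku=E50: rating < 2 → 100
sku=E54: rating < 4 AND price >= 119 → 232
sku=E60: ELSE → 85
sku=E77: ELSE → 334
sku=E78: rating < 4 AND price >= 119 → 165
sku=E84: ELSE → 373
sku=E92: ELSE → 323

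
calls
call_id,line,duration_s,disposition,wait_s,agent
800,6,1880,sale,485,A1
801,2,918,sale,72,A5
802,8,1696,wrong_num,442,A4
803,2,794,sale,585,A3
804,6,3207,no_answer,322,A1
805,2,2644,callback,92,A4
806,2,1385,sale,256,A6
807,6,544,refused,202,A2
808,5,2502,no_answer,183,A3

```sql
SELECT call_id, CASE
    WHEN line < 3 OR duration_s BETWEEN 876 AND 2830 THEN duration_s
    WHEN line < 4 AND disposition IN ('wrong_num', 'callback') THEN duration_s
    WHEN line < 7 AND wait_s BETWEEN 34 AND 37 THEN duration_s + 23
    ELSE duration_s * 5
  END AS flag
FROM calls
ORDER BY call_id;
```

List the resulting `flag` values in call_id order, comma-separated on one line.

1880, 918, 1696, 794, 16035, 2644, 1385, 2720, 2502

call_id=800: line < 3 OR duration_s BETWEEN 876 AND 2830 → 1880
call_id=801: line < 3 OR duration_s BETWEEN 876 AND 2830 → 918
call_id=802: line < 3 OR duration_s BETWEEN 876 AND 2830 → 1696
call_id=803: line < 3 OR duration_s BETWEEN 876 AND 2830 → 794
call_id=804: ELSE → 16035
call_id=805: line < 3 OR duration_s BETWEEN 876 AND 2830 → 2644
call_id=806: line < 3 OR duration_s BETWEEN 876 AND 2830 → 1385
call_id=807: ELSE → 2720
call_id=808: line < 3 OR duration_s BETWEEN 876 AND 2830 → 2502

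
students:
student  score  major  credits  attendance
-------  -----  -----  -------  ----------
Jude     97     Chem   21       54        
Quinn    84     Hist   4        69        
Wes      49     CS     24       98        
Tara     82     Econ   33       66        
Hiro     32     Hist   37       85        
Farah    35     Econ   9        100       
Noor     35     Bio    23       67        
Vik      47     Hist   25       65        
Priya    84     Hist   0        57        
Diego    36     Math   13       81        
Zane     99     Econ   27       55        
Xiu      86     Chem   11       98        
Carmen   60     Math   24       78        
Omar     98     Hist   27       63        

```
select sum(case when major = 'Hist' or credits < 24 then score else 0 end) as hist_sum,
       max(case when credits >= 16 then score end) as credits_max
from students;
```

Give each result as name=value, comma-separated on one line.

hist_sum=634, credits_max=99

[hist_sum: major = 'Hist' or credits < 24]
student=Jude: ✓ → 97
student=Quinn: ✓ → 84
student=Wes: ✗
student=Tara: ✗
student=Hiro: ✓ → 32
student=Farah: ✓ → 35
student=Noor: ✓ → 35
student=Vik: ✓ → 47
student=Priya: ✓ → 84
student=Diego: ✓ → 36
student=Zane: ✗
student=Xiu: ✓ → 86
student=Carmen: ✗
student=Omar: ✓ → 98
hist_sum = 97 + 84 + 32 + 35 + 35 + 47 + 84 + 36 + 86 + 98 = 634
—
[credits_max: credits >= 16]
student=Jude: ✓ → 97
student=Quinn: ✗
student=Wes: ✓ → 49
student=Tara: ✓ → 82
student=Hiro: ✓ → 32
student=Farah: ✗
student=Noor: ✓ → 35
student=Vik: ✓ → 47
student=Priya: ✗
student=Diego: ✗
student=Zane: ✓ → 99
student=Xiu: ✗
student=Carmen: ✓ → 60
student=Omar: ✓ → 98
credits_max = MAX(97, 49, 82, 32, 35, 47, 99, 60, 98) = 99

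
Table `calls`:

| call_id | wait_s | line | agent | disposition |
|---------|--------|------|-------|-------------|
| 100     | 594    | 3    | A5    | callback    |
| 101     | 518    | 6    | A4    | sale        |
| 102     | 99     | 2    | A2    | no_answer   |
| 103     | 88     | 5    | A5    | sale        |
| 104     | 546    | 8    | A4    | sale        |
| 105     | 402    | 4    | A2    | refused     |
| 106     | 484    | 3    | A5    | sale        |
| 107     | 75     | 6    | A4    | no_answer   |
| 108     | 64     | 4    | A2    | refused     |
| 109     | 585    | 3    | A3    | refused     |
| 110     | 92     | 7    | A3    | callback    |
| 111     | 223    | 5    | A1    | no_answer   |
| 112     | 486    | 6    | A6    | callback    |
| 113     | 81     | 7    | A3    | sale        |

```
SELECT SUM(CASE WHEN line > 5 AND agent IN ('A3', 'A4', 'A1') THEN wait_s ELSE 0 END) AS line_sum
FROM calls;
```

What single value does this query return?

call_id=100: ✗
call_id=101: ✓ → 518
call_id=102: ✗
call_id=103: ✗
call_id=104: ✓ → 546
call_id=105: ✗
call_id=106: ✗
call_id=107: ✓ → 75
call_id=108: ✗
call_id=109: ✗
call_id=110: ✓ → 92
call_id=111: ✗
call_id=112: ✗
call_id=113: ✓ → 81
line_sum = 518 + 546 + 75 + 92 + 81 = 1312

1312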